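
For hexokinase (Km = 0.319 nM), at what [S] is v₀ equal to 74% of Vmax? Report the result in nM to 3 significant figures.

0.908 nM

v/Vmax = [S]/(Km+[S]) = 0.74, so [S] = Km·0.74/(1 − 0.74) = 0.319 × 2.846.
[S] = 0.908 nM.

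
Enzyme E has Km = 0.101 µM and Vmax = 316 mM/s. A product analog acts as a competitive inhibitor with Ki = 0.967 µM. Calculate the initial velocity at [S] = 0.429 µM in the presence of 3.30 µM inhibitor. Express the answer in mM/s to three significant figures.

α = 1 + [I]/Ki = 1 + 3.30/0.967 = 4.413.
For a competitive inhibitor, Vmax is unchanged and the apparent Km becomes α·Km: Km,app = 0.446 µM, Vmax,app = 316 mM/s.
v = Vmax,app·[S]/(Km,app + [S]) = 316 × 0.429/(0.446 + 0.429) = 155 mM/s.

155 mM/s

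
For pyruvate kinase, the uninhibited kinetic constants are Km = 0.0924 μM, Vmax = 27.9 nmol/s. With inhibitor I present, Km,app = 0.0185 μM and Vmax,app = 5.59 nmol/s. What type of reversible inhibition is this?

Both Km and Vmax decrease by the same factor (~4.99-fold) — characteristic of uncompetitive inhibition.

uncompetitive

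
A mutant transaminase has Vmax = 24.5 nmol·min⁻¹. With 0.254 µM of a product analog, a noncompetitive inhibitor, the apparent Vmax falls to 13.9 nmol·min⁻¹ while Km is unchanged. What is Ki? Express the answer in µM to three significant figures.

0.333 µM

Noncompetitive: Vmax,app = Vmax/α with α = 1 + [I]/Ki.
α = Vmax/Vmax,app = 24.5/13.9 = 1.763.
Ki = [I]/(α − 1) = 0.254/0.7626 = 0.333 µM.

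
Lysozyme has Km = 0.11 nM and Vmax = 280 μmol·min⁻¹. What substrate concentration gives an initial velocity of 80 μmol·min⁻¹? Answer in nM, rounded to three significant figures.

0.0440 nM

The required fractional saturation is v/Vmax = 80/280 = 0.2857.
Then [S]/(Km+[S]) = 0.2857 ⇒ [S] = 0.11 × 0.2857/(1 − 0.2857) = 0.0440 nM.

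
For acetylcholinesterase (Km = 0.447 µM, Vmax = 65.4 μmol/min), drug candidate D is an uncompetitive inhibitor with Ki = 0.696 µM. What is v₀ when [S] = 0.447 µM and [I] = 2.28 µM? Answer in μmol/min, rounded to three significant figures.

12.4 μmol/min

α = 1 + [I]/Ki = 1 + 2.28/0.696 = 4.276.
For an uncompetitive inhibitor, both parameters are divided by α, giving Vmax/α and Km/α: Km,app = 0.105 µM, Vmax,app = 15.3 μmol/min.
v = Vmax,app·[S]/(Km,app + [S]) = 15.3 × 0.447/(0.105 + 0.447) = 12.4 μmol/min.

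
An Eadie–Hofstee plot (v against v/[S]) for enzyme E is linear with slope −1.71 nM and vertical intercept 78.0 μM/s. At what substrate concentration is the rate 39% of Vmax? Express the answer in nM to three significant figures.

1.09 nM

The Eadie–Hofstee slope gives Km = 1.71 nM (slope = −Km).
v/Vmax = [S]/(Km+[S]) = 0.39 ⇒ [S] = Km·0.39/(1−0.39) = 1.71 × 0.6393 = 1.09 nM.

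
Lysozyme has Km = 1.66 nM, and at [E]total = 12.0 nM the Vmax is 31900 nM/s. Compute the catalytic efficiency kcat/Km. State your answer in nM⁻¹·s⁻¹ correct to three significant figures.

1600 nM⁻¹·s⁻¹

kcat = Vmax/[E]total = 31900/12.0 = 2660 s⁻¹.
kcat/Km = 2660/1.66 = 1600 nM⁻¹·s⁻¹.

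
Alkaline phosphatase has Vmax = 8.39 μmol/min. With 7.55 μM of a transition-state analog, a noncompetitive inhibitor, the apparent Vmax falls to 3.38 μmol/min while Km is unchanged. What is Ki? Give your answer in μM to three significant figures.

5.09 μM

Noncompetitive: Vmax,app = Vmax/α with α = 1 + [I]/Ki.
α = Vmax/Vmax,app = 8.39/3.38 = 2.482.
Since α = 1 + [I]/Ki, [I]/Ki = 2.482 − 1 = 1.482 and Ki = 7.55/1.482 = 5.09 μM.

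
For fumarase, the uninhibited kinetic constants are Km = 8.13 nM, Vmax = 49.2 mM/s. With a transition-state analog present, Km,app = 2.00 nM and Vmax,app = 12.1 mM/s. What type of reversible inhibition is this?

uncompetitive

Both Km and Vmax decrease by the same factor (~4.07-fold) — characteristic of uncompetitive inhibition.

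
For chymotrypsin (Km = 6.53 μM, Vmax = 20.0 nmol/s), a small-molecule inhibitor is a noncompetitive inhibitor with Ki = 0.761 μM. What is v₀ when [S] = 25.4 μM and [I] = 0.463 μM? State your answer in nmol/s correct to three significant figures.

9.89 nmol/s

With α = 1 + [I]/Ki = 1 + 0.463/0.761 = 1.608, the noncompetitive rate law is v = (Vmax/α)·[S] / (Km + [S]).
v = (20.0/1.608)×25.4 / (6.53 + 25.4) = 315.8/31.93 = 9.89 nmol/s.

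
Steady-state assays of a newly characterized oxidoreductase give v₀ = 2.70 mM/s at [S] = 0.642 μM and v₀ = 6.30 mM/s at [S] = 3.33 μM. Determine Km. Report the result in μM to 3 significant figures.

1.56 μM

In reciprocal form, 1/v = (Km/Vmax)·(1/[S]) + 1/Vmax. The two points give (1/[S], 1/v) = (1.558, 0.3704) and (0.3003, 0.1587).
Slope = (0.3704 − 0.1587)/(1.558 − 0.3003) = 0.1683; intercept = 0.3704 − 0.1683×1.558 = 0.1082.
Vmax = 1/intercept = 9.24 mM/s; Km = slope × Vmax = 0.1683 × 9.24 = 1.56 μM.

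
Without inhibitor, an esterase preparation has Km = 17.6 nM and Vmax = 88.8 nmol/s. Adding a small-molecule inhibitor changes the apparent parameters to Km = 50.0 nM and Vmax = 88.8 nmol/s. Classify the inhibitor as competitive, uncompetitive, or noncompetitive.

competitive

Km increases (17.6 → 50.0 nM) while Vmax is unchanged — the hallmark of competitive inhibition.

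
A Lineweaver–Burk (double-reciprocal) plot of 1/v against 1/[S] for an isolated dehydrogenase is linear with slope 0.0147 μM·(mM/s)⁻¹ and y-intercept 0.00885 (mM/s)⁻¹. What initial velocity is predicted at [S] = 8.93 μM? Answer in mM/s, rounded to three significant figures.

95.3 mM/s

The y-intercept is 1/Vmax, so Vmax = 1/0.00885 = 113 mM/s.
The slope is Km/Vmax, so Km = 0.0147 × 113 = 1.66 μM.
Then v = 113 × 8.93/(1.66 + 8.93) = 95.3 mM/s.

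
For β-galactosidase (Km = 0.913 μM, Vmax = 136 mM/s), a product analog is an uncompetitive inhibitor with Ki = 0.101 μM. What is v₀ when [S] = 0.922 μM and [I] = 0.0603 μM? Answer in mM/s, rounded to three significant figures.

With α = 1 + [I]/Ki = 1 + 0.0603/0.101 = 1.597, the uncompetitive rate law is v = (Vmax/α)·[S] / (Km/α + [S]).
v = (136/1.597)×0.922 / (0.913/1.597 + 0.922) = 78.52/1.494 = 52.6 mM/s.

52.6 mM/s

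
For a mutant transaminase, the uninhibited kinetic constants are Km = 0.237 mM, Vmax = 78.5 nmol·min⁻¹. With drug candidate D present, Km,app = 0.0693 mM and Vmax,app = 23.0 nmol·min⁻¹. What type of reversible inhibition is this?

Both Km and Vmax decrease by the same factor (~3.42-fold) — characteristic of uncompetitive inhibition.

uncompetitive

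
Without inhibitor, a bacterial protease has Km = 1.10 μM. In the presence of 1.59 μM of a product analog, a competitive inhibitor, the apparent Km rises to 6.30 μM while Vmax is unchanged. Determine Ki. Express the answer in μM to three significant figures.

0.336 μM

Competitive: Km,app = α·Km with α = 1 + [I]/Ki.
α = Km,app/Km = 6.30/1.10 = 5.727.
Ki = [I]/(α − 1) = 1.59/4.727 = 0.336 μM.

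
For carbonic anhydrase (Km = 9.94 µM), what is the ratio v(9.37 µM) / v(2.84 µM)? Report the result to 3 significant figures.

2.18

Since Vmax cancels, v₂/v₁ = [S]₂(Km+[S]₁) / [S]₁(Km+[S]₂).
= 9.37×(9.94+2.84) / (2.84×(9.94+9.37)) = 119.7/54.84 = 2.18.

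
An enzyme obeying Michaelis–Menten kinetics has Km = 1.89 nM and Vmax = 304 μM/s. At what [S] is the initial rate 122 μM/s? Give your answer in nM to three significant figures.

1.27 nM

The required fractional saturation is v/Vmax = 122/304 = 0.4013.
Then [S]/(Km+[S]) = 0.4013 ⇒ [S] = 1.89 × 0.4013/(1 − 0.4013) = 1.27 nM.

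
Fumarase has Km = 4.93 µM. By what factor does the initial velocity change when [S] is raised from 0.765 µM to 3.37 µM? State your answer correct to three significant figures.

The fractional saturations are [S]/(Km+[S]) = 0.765/5.695 = 0.1343 and 3.37/8.300 = 0.4060.
v₂/v₁ is just their ratio: 0.4060/0.1343 = 3.02.

3.02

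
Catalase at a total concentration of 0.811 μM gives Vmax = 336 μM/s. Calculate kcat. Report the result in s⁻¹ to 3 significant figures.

kcat = Vmax/[E]total = 336 μM/s / 0.811 μM = 414 s⁻¹.

414 s⁻¹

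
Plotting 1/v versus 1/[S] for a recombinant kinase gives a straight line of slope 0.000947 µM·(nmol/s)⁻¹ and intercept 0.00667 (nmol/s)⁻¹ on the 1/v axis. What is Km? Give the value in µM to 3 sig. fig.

0.142 µM

y-intercept = 1/Vmax ⇒ Vmax = 150 nmol/s; slope = Km/Vmax ⇒ Km = slope × Vmax.
Km = 0.000947 × 150 = 0.142 µM.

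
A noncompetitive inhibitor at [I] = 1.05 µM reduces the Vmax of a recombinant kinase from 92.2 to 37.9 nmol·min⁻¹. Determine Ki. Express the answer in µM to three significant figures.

Noncompetitive: Vmax,app = Vmax/α with α = 1 + [I]/Ki.
α = Vmax/Vmax,app = 92.2/37.9 = 2.433.
Ki = [I]/(α − 1) = 1.05/1.433 = 0.733 µM.

0.733 µM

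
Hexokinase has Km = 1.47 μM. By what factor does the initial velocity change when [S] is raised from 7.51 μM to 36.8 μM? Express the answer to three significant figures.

1.15

Since Vmax cancels, v₂/v₁ = [S]₂(Km+[S]₁) / [S]₁(Km+[S]₂).
= 36.8×(1.47+7.51) / (7.51×(1.47+36.8)) = 330.5/287.4 = 1.15.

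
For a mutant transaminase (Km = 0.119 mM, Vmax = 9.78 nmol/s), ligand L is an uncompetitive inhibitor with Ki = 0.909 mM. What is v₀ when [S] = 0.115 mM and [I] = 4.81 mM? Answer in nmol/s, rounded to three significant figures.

1.33 nmol/s

With α = 1 + [I]/Ki = 1 + 4.81/0.909 = 6.292, the uncompetitive rate law is v = (Vmax/α)·[S] / (Km/α + [S]).
v = (9.78/6.292)×0.115 / (0.119/6.292 + 0.115) = 0.1788/0.1339 = 1.33 nmol/s.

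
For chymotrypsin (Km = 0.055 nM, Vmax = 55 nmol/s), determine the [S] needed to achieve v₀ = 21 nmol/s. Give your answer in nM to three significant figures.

The required fractional saturation is v/Vmax = 21/55 = 0.3818.
Then [S]/(Km+[S]) = 0.3818 ⇒ [S] = 0.055 × 0.3818/(1 − 0.3818) = 0.0340 nM.

0.0340 nM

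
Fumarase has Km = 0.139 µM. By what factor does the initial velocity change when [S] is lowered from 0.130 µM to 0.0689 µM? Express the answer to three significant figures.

The fractional saturations are [S]/(Km+[S]) = 0.130/0.2690 = 0.4833 and 0.0689/0.2079 = 0.3314.
v₂/v₁ is just their ratio: 0.3314/0.4833 = 0.686.

0.686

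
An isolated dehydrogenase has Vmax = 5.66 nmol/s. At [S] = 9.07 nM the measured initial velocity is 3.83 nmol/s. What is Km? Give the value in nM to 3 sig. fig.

4.33 nM

v/Vmax = 3.83/5.66 = 0.6767 = [S]/(Km+[S]).
So Km + [S] = [S]/0.6767 = 13.40 nM, giving Km = 13.40 − 9.07 = 4.33 nM.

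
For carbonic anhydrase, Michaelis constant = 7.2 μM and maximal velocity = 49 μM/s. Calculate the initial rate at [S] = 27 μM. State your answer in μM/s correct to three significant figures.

v = Vmax·[S]/(Km + [S]) = 49 × 27 / (7.2 + 27)
  = 1323 / 34.20 = 38.7 μM/s.

38.7 μM/s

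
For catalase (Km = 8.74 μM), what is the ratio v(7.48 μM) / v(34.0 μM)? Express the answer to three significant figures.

The fractional saturations are [S]/(Km+[S]) = 34.0/42.74 = 0.7955 and 7.48/16.22 = 0.4612.
v₂/v₁ is just their ratio: 0.4612/0.7955 = 0.580.

0.580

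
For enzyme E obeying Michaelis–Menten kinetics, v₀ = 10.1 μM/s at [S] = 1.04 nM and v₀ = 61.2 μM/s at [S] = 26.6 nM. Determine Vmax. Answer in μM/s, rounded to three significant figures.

77.1 μM/s

In reciprocal form, 1/v = (Km/Vmax)·(1/[S]) + 1/Vmax. The two points give (1/[S], 1/v) = (0.9615, 0.09901) and (0.03759, 0.01634).
Slope = (0.09901 − 0.01634)/(0.9615 − 0.03759) = 0.08948; intercept = 0.09901 − 0.08948×0.9615 = 0.01298.
Vmax = 1/intercept = 77.1 μM/s; Km = slope × Vmax = 0.08948 × 77.1 = 6.90 nM.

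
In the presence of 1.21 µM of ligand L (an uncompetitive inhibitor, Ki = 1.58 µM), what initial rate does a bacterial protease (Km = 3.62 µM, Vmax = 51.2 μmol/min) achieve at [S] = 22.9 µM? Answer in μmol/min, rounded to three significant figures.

26.6 μmol/min

With α = 1 + [I]/Ki = 1 + 1.21/1.58 = 1.766, the uncompetitive rate law is v = (Vmax/α)·[S] / (Km/α + [S]).
v = (51.2/1.766)×22.9 / (3.62/1.766 + 22.9) = 664.0/24.95 = 26.6 μmol/min.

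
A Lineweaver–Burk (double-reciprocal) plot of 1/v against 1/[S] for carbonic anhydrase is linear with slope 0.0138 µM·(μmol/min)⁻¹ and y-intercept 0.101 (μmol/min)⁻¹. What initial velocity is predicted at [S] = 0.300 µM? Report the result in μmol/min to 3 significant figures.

6.80 μmol/min

The y-intercept is 1/Vmax, so Vmax = 1/0.101 = 9.90 μmol/min.
The slope is Km/Vmax, so Km = 0.0138 × 9.90 = 0.137 µM.
Then v = 9.90 × 0.300/(0.137 + 0.300) = 6.80 μmol/min.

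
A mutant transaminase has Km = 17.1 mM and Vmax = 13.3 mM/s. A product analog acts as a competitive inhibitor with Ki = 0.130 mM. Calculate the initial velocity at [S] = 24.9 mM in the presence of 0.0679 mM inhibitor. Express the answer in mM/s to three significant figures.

α = 1 + [I]/Ki = 1 + 0.0679/0.130 = 1.522.
For a competitive inhibitor, Vmax is unchanged and the apparent Km becomes α·Km: Km,app = 26.0 mM, Vmax,app = 13.3 mM/s.
v = Vmax,app·[S]/(Km,app + [S]) = 13.3 × 24.9/(26.0 + 24.9) = 6.50 mM/s.

6.50 mM/s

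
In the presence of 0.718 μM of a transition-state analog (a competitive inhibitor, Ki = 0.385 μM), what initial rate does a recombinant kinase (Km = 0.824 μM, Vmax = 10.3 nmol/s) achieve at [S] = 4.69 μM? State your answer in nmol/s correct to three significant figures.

6.85 nmol/s

With α = 1 + [I]/Ki = 1 + 0.718/0.385 = 2.865, the competitive rate law is v = Vmax[S] / (αKm + [S]).
v = 10.3×4.69 / (2.865×0.824 + 4.69) = 48.31/7.051 = 6.85 nmol/s.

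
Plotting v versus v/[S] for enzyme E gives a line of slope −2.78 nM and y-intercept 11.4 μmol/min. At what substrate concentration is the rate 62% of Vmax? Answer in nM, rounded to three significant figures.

4.54 nM

The Eadie–Hofstee slope gives Km = 2.78 nM (slope = −Km).
v/Vmax = [S]/(Km+[S]) = 0.62 ⇒ [S] = Km·0.62/(1−0.62) = 2.78 × 1.632 = 4.54 nM.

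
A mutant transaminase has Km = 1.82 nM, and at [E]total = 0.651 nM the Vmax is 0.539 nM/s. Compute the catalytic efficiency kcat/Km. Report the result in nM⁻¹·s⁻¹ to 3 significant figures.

0.455 nM⁻¹·s⁻¹

kcat = Vmax/[E]total = 0.539/0.651 = 0.828 s⁻¹.
kcat/Km = 0.828/1.82 = 0.455 nM⁻¹·s⁻¹.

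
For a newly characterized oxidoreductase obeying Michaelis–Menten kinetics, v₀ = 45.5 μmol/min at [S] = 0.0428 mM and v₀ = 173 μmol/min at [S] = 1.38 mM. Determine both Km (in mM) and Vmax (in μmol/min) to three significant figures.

Km = 0.136 mM; Vmax = 190 μmol/min

In reciprocal form, 1/v = (Km/Vmax)·(1/[S]) + 1/Vmax. The two points give (1/[S], 1/v) = (23.36, 0.02198) and (0.7246, 0.005780).
Slope = (0.02198 − 0.005780)/(23.36 − 0.7246) = 0.0007154; intercept = 0.02198 − 0.0007154×23.36 = 0.005262.
Vmax = 1/intercept = 190 μmol/min; Km = slope × Vmax = 0.0007154 × 190 = 0.136 mM.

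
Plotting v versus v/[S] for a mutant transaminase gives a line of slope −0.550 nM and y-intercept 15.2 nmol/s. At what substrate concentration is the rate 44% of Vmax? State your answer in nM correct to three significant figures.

The Eadie–Hofstee slope gives Km = 0.550 nM (slope = −Km).
v/Vmax = [S]/(Km+[S]) = 0.44 ⇒ [S] = Km·0.44/(1−0.44) = 0.550 × 0.7857 = 0.432 nM.

0.432 nM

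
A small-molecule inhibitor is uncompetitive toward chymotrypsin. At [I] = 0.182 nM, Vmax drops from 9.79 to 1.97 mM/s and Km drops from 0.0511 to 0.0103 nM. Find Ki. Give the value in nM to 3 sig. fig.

Uncompetitive: Vmax,app = Vmax/α (and Km,app = Km/α) with α = 1 + [I]/Ki.
α = Vmax/Vmax,app = 9.79/1.97 = 4.970.
Since α = 1 + [I]/Ki, [I]/Ki = 4.970 − 1 = 3.970 and Ki = 0.182/3.970 = 0.0458 nM.

0.0458 nM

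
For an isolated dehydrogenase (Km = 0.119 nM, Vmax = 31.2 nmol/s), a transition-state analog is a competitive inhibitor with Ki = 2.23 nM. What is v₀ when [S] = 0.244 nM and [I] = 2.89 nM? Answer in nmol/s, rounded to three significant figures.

α = 1 + [I]/Ki = 1 + 2.89/2.23 = 2.296.
For a competitive inhibitor, Vmax is unchanged and the apparent Km becomes α·Km: Km,app = 0.273 nM, Vmax,app = 31.2 nmol/s.
v = Vmax,app·[S]/(Km,app + [S]) = 31.2 × 0.244/(0.273 + 0.244) = 14.7 nmol/s.

14.7 nmol/s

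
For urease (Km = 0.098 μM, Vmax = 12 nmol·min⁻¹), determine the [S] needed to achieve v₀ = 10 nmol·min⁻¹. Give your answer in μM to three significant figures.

0.490 μM

The required fractional saturation is v/Vmax = 10/12 = 0.8333.
Then [S]/(Km+[S]) = 0.8333 ⇒ [S] = 0.098 × 0.8333/(1 − 0.8333) = 0.490 μM.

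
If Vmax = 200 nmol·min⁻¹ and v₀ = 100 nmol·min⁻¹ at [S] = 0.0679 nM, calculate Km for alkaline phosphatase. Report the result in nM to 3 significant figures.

0.0679 nM

v/Vmax = 100/200 = 0.5000 = [S]/(Km+[S]).
So Km + [S] = [S]/0.5000 = 0.1358 nM, giving Km = 0.1358 − 0.0679 = 0.0679 nM.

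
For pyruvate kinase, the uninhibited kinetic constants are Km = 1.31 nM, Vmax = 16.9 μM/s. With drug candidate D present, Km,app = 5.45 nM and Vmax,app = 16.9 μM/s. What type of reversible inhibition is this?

Km increases (1.31 → 5.45 nM) while Vmax is unchanged — the hallmark of competitive inhibition.

competitive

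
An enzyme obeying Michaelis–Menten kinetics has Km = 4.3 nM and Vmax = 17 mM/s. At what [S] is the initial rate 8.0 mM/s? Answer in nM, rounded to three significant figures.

Rearranging v = Vmax[S]/(Km+[S]) gives [S] = Km·v/(Vmax − v).
[S] = 4.3 × 8.0 / (17 − 8.0) = 34.40/9.000 = 3.82 nM.

3.82 nM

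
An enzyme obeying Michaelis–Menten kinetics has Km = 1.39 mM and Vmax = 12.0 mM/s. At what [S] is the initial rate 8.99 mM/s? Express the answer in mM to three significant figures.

4.15 mM

The required fractional saturation is v/Vmax = 8.99/12.0 = 0.7492.
Then [S]/(Km+[S]) = 0.7492 ⇒ [S] = 1.39 × 0.7492/(1 − 0.7492) = 4.15 mM.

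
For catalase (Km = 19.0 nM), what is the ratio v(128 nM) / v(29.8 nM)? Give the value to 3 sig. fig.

The fractional saturations are [S]/(Km+[S]) = 29.8/48.80 = 0.6107 and 128/147.0 = 0.8707.
v₂/v₁ is just their ratio: 0.8707/0.6107 = 1.43.

1.43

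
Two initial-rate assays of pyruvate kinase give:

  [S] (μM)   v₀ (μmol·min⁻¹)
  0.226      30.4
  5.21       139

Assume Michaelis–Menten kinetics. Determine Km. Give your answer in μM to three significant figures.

In reciprocal form, 1/v = (Km/Vmax)·(1/[S]) + 1/Vmax. The two points give (1/[S], 1/v) = (4.425, 0.03289) and (0.1919, 0.007194).
Slope = (0.03289 − 0.007194)/(4.425 − 0.1919) = 0.006072; intercept = 0.03289 − 0.006072×4.425 = 0.006029.
Vmax = 1/intercept = 166 μmol·min⁻¹; Km = slope × Vmax = 0.006072 × 166 = 1.01 μM.

1.01 μM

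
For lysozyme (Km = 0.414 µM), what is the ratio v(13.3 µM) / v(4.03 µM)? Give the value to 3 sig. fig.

The fractional saturations are [S]/(Km+[S]) = 4.03/4.444 = 0.9068 and 13.3/13.71 = 0.9698.
v₂/v₁ is just their ratio: 0.9698/0.9068 = 1.07.

1.07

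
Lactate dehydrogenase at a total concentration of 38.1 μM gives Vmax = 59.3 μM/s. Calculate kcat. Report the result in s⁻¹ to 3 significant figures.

1.56 s⁻¹

kcat = Vmax/[E]total = 59.3 μM/s / 38.1 μM = 1.56 s⁻¹.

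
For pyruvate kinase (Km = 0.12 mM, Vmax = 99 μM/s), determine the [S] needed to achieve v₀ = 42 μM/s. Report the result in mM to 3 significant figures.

0.0884 mM

Rearranging v = Vmax[S]/(Km+[S]) gives [S] = Km·v/(Vmax − v).
[S] = 0.12 × 42 / (99 − 42) = 5.040/57.00 = 0.0884 mM.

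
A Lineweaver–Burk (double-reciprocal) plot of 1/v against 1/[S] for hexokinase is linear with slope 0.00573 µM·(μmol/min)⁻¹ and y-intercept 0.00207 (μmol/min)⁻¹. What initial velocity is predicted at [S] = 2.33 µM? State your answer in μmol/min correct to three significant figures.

221 μmol/min

The y-intercept is 1/Vmax, so Vmax = 1/0.00207 = 483 μmol/min.
The slope is Km/Vmax, so Km = 0.00573 × 483 = 2.77 µM.
Then v = 483 × 2.33/(2.77 + 2.33) = 221 μmol/min.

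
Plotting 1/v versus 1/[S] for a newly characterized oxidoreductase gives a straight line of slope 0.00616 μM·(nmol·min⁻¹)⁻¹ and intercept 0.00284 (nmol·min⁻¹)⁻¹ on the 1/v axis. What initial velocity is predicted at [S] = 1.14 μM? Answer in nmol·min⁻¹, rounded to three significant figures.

The y-intercept is 1/Vmax, so Vmax = 1/0.00284 = 352 nmol·min⁻¹.
The slope is Km/Vmax, so Km = 0.00616 × 352 = 2.17 μM.
Then v = 352 × 1.14/(2.17 + 1.14) = 121 nmol·min⁻¹.

121 nmol·min⁻¹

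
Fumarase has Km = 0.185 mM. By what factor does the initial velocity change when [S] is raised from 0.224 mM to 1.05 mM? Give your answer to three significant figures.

The fractional saturations are [S]/(Km+[S]) = 0.224/0.4090 = 0.5477 and 1.05/1.235 = 0.8502.
v₂/v₁ is just their ratio: 0.8502/0.5477 = 1.55.

1.55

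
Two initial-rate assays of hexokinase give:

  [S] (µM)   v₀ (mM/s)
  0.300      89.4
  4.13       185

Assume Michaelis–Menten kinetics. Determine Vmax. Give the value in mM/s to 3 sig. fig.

202 mM/s

In reciprocal form, 1/v = (Km/Vmax)·(1/[S]) + 1/Vmax. The two points give (1/[S], 1/v) = (3.333, 0.01119) and (0.2421, 0.005405).
Slope = (0.01119 − 0.005405)/(3.333 − 0.2421) = 0.001870; intercept = 0.01119 − 0.001870×3.333 = 0.004953.
Vmax = 1/intercept = 202 mM/s; Km = slope × Vmax = 0.001870 × 202 = 0.378 µM.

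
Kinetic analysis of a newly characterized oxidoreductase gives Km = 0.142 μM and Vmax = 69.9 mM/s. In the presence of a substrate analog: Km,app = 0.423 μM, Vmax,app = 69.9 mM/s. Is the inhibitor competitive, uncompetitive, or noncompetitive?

competitive

Km increases (0.142 → 0.423 μM) while Vmax is unchanged — the hallmark of competitive inhibition.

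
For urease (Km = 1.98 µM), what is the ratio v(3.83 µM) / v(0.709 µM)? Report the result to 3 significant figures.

Since Vmax cancels, v₂/v₁ = [S]₂(Km+[S]₁) / [S]₁(Km+[S]₂).
= 3.83×(1.98+0.709) / (0.709×(1.98+3.83)) = 10.30/4.119 = 2.50.

2.50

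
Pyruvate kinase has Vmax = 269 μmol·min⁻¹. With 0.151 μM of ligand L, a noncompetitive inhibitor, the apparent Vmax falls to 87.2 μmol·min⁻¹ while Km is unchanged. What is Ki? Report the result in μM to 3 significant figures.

Noncompetitive: Vmax,app = Vmax/α with α = 1 + [I]/Ki.
α = Vmax/Vmax,app = 269/87.2 = 3.085.
Since α = 1 + [I]/Ki, [I]/Ki = 3.085 − 1 = 2.085 and Ki = 0.151/2.085 = 0.0724 μM.

0.0724 μM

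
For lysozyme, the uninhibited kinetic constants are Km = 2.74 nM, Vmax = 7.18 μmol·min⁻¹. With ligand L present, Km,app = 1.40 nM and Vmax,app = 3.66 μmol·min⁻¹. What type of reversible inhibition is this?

Both Km and Vmax decrease by the same factor (~1.96-fold) — characteristic of uncompetitive inhibition.

uncompetitive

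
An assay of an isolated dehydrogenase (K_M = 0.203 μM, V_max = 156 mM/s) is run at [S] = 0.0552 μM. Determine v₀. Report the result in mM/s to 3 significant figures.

33.4 mM/s

[S]/(Km+[S]) = 0.0552/0.2582 = 0.2138, the fractional saturation.
v = 0.2138 × Vmax = 0.2138 × 156 = 33.4 mM/s.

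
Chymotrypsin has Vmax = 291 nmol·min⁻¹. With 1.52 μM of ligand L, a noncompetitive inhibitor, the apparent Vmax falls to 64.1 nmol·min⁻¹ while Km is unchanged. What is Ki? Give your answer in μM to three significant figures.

0.429 μM

Noncompetitive: Vmax,app = Vmax/α with α = 1 + [I]/Ki.
α = Vmax/Vmax,app = 291/64.1 = 4.540.
Since α = 1 + [I]/Ki, [I]/Ki = 4.540 − 1 = 3.540 and Ki = 1.52/3.540 = 0.429 μM.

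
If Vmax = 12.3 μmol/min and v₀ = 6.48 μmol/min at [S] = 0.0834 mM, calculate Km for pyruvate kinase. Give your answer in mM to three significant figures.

v/Vmax = 6.48/12.3 = 0.5268 = [S]/(Km+[S]).
So Km + [S] = [S]/0.5268 = 0.1583 mM, giving Km = 0.1583 − 0.0834 = 0.0749 mM.

0.0749 mM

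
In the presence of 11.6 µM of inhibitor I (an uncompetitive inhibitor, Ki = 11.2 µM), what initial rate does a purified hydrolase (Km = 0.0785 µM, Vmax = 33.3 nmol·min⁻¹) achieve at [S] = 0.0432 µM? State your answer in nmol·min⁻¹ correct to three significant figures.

8.64 nmol·min⁻¹

α = 1 + [I]/Ki = 1 + 11.6/11.2 = 2.036.
For an uncompetitive inhibitor, both parameters are divided by α, giving Vmax/α and Km/α: Km,app = 0.0386 µM, Vmax,app = 16.4 nmol·min⁻¹.
v = Vmax,app·[S]/(Km,app + [S]) = 16.4 × 0.0432/(0.0386 + 0.0432) = 8.64 nmol·min⁻¹.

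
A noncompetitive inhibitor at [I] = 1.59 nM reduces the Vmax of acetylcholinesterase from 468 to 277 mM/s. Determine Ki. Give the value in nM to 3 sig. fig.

2.31 nM

Noncompetitive: Vmax,app = Vmax/α with α = 1 + [I]/Ki.
α = Vmax/Vmax,app = 468/277 = 1.690.
Ki = [I]/(α − 1) = 1.59/0.6895 = 2.31 nM.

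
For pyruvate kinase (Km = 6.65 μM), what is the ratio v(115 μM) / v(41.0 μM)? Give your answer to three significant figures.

1.10

The fractional saturations are [S]/(Km+[S]) = 41.0/47.65 = 0.8604 and 115/121.6 = 0.9453.
v₂/v₁ is just their ratio: 0.9453/0.8604 = 1.10.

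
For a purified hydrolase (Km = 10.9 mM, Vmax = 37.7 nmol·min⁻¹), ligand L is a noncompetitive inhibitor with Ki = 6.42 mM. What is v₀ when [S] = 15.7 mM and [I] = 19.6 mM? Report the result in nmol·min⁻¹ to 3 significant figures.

α = 1 + [I]/Ki = 1 + 19.6/6.42 = 4.053.
For a noncompetitive inhibitor, Vmax is reduced to Vmax/α while Km is unchanged: Km,app = 10.9 mM, Vmax,app = 9.30 nmol·min⁻¹.
v = Vmax,app·[S]/(Km,app + [S]) = 9.30 × 15.7/(10.9 + 15.7) = 5.49 nmol·min⁻¹.

5.49 nmol·min⁻¹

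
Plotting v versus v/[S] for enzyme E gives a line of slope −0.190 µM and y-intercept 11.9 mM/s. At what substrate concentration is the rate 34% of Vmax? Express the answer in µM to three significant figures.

0.0979 µM

The Eadie–Hofstee slope gives Km = 0.190 µM (slope = −Km).
v/Vmax = [S]/(Km+[S]) = 0.34 ⇒ [S] = Km·0.34/(1−0.34) = 0.190 × 0.5152 = 0.0979 µM.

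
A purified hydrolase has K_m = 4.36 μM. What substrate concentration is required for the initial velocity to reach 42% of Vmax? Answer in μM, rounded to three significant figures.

3.16 μM

v/Vmax = [S]/(Km+[S]) = 0.42, so [S] = Km·0.42/(1 − 0.42) = 4.36 × 0.7241.
[S] = 3.16 μM.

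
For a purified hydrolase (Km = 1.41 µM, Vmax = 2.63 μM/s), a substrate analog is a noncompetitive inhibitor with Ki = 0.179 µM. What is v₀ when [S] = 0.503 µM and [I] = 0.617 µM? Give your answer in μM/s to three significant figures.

With α = 1 + [I]/Ki = 1 + 0.617/0.179 = 4.447, the noncompetitive rate law is v = (Vmax/α)·[S] / (Km + [S]).
v = (2.63/4.447)×0.503 / (1.41 + 0.503) = 0.2975/1.913 = 0.156 μM/s.

0.156 μM/s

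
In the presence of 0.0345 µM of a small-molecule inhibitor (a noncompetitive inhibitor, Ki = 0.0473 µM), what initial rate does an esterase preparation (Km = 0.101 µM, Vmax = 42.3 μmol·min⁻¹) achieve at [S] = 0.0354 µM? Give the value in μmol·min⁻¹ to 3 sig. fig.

With α = 1 + [I]/Ki = 1 + 0.0345/0.0473 = 1.729, the noncompetitive rate law is v = (Vmax/α)·[S] / (Km + [S]).
v = (42.3/1.729)×0.0354 / (0.101 + 0.0354) = 0.8659/0.1364 = 6.35 μmol·min⁻¹.

6.35 μmol·min⁻¹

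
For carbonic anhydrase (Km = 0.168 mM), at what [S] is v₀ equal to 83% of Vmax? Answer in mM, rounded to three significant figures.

0.820 mM

v/Vmax = [S]/(Km+[S]) = 0.83, so [S] = Km·0.83/(1 − 0.83) = 0.168 × 4.882.
[S] = 0.820 mM.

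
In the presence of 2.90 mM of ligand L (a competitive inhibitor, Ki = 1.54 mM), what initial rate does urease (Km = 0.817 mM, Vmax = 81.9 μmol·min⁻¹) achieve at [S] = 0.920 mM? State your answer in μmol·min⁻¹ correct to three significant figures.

23.0 μmol·min⁻¹

With α = 1 + [I]/Ki = 1 + 2.90/1.54 = 2.883, the competitive rate law is v = Vmax[S] / (αKm + [S]).
v = 81.9×0.920 / (2.883×0.817 + 0.920) = 75.35/3.276 = 23.0 μmol·min⁻¹.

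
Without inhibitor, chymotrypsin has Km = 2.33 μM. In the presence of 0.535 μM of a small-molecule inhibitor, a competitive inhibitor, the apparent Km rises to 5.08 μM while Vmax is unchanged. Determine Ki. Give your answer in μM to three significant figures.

Competitive: Km,app = α·Km with α = 1 + [I]/Ki.
α = Km,app/Km = 5.08/2.33 = 2.180.
Since α = 1 + [I]/Ki, [I]/Ki = 2.180 − 1 = 1.180 and Ki = 0.535/1.180 = 0.453 μM.

0.453 μM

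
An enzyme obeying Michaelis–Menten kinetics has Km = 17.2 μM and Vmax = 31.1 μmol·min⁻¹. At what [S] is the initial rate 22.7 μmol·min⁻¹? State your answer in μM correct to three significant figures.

46.5 μM

The required fractional saturation is v/Vmax = 22.7/31.1 = 0.7299.
Then [S]/(Km+[S]) = 0.7299 ⇒ [S] = 17.2 × 0.7299/(1 − 0.7299) = 46.5 μM.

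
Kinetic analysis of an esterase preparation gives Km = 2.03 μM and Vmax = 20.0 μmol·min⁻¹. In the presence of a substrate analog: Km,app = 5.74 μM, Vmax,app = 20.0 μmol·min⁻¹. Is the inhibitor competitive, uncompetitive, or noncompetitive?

competitive

Km increases (2.03 → 5.74 μM) while Vmax is unchanged — the hallmark of competitive inhibition.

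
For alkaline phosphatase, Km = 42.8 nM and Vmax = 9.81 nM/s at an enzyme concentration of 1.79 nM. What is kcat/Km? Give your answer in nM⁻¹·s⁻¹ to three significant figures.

0.128 nM⁻¹·s⁻¹

kcat = Vmax/[E]total = 9.81/1.79 = 5.48 s⁻¹.
kcat/Km = 5.48/42.8 = 0.128 nM⁻¹·s⁻¹.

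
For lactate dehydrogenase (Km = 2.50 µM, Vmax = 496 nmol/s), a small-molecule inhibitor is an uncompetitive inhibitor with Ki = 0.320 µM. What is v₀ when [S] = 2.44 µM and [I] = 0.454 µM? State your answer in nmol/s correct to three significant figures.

144 nmol/s

α = 1 + [I]/Ki = 1 + 0.454/0.320 = 2.419.
For an uncompetitive inhibitor, both parameters are divided by α, giving Vmax/α and Km/α: Km,app = 1.03 µM, Vmax,app = 205 nmol/s.
v = Vmax,app·[S]/(Km,app + [S]) = 205 × 2.44/(1.03 + 2.44) = 144 nmol/s.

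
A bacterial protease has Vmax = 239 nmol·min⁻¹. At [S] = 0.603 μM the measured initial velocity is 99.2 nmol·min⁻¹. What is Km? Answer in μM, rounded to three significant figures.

0.850 μM

From v = Vmax[S]/(Km+[S]), Km = [S](Vmax − v)/v.
Km = 0.603 × (239 − 99.2) / 99.2 = 84.30/99.2 = 0.850 μM.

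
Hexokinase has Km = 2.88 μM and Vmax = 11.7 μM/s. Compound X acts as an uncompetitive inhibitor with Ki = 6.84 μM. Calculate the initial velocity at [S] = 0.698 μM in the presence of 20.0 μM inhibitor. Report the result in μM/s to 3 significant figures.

1.45 μM/s

With α = 1 + [I]/Ki = 1 + 20.0/6.84 = 3.924, the uncompetitive rate law is v = (Vmax/α)·[S] / (Km/α + [S]).
v = (11.7/3.924)×0.698 / (2.88/3.924 + 0.698) = 2.081/1.432 = 1.45 μM/s.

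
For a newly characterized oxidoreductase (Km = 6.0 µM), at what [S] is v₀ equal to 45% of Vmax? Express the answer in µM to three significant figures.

v/Vmax = [S]/(Km+[S]) = 0.45, so [S] = Km·0.45/(1 − 0.45) = 6.0 × 0.8182.
[S] = 4.91 µM.

4.91 µM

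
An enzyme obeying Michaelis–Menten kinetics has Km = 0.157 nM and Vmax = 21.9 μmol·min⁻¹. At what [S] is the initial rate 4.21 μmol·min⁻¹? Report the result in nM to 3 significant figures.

0.0374 nM

The required fractional saturation is v/Vmax = 4.21/21.9 = 0.1922.
Then [S]/(Km+[S]) = 0.1922 ⇒ [S] = 0.157 × 0.1922/(1 − 0.1922) = 0.0374 nM.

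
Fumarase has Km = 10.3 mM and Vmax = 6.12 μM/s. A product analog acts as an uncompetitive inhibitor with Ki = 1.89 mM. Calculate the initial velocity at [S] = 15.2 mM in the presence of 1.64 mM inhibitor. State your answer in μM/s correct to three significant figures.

2.40 μM/s

With α = 1 + [I]/Ki = 1 + 1.64/1.89 = 1.868, the uncompetitive rate law is v = (Vmax/α)·[S] / (Km/α + [S]).
v = (6.12/1.868)×15.2 / (10.3/1.868 + 15.2) = 49.81/20.71 = 2.40 μM/s.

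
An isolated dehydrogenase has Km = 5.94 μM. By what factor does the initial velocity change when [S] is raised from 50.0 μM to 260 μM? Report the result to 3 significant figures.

Since Vmax cancels, v₂/v₁ = [S]₂(Km+[S]₁) / [S]₁(Km+[S]₂).
= 260×(5.94+50.0) / (50.0×(5.94+260)) = 14540/13300 = 1.09.

1.09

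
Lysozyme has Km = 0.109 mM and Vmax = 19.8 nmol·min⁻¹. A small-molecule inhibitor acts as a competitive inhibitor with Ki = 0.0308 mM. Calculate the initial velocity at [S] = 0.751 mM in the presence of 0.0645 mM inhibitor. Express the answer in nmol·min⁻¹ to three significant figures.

13.7 nmol·min⁻¹

With α = 1 + [I]/Ki = 1 + 0.0645/0.0308 = 3.094, the competitive rate law is v = Vmax[S] / (αKm + [S]).
v = 19.8×0.751 / (3.094×0.109 + 0.751) = 14.87/1.088 = 13.7 nmol·min⁻¹.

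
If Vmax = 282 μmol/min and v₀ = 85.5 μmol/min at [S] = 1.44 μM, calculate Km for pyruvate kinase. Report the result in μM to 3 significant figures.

3.31 μM

v/Vmax = 85.5/282 = 0.3032 = [S]/(Km+[S]).
So Km + [S] = [S]/0.3032 = 4.749 μM, giving Km = 4.749 − 1.44 = 3.31 μM.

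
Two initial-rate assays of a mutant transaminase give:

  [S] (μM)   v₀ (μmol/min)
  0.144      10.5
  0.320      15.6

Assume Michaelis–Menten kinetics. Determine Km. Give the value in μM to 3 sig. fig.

In reciprocal form, 1/v = (Km/Vmax)·(1/[S]) + 1/Vmax. The two points give (1/[S], 1/v) = (6.944, 0.09524) and (3.125, 0.06410).
Slope = (0.09524 − 0.06410)/(6.944 − 3.125) = 0.008152; intercept = 0.09524 − 0.008152×6.944 = 0.03863.
Vmax = 1/intercept = 25.9 μmol/min; Km = slope × Vmax = 0.008152 × 25.9 = 0.211 μM.

0.211 μM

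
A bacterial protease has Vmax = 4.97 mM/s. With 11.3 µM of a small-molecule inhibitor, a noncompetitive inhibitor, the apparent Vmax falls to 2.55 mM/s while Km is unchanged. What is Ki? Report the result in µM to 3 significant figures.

Noncompetitive: Vmax,app = Vmax/α with α = 1 + [I]/Ki.
α = Vmax/Vmax,app = 4.97/2.55 = 1.949.
Since α = 1 + [I]/Ki, [I]/Ki = 1.949 − 1 = 0.9490 and Ki = 11.3/0.9490 = 11.9 µM.

11.9 µM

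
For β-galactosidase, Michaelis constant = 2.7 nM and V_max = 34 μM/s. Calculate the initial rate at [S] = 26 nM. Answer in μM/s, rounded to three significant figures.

30.8 μM/s

[S]/(Km+[S]) = 26/28.70 = 0.9059, the fractional saturation.
v = 0.9059 × Vmax = 0.9059 × 34 = 30.8 μM/s.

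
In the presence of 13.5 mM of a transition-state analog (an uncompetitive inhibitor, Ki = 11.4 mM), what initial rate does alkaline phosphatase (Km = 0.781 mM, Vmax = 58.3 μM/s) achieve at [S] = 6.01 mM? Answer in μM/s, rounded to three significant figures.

25.2 μM/s

With α = 1 + [I]/Ki = 1 + 13.5/11.4 = 2.184, the uncompetitive rate law is v = (Vmax/α)·[S] / (Km/α + [S]).
v = (58.3/2.184)×6.01 / (0.781/2.184 + 6.01) = 160.4/6.368 = 25.2 μM/s.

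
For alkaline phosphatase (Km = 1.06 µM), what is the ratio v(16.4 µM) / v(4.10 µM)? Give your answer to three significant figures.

1.18

Since Vmax cancels, v₂/v₁ = [S]₂(Km+[S]₁) / [S]₁(Km+[S]₂).
= 16.4×(1.06+4.10) / (4.10×(1.06+16.4)) = 84.62/71.59 = 1.18.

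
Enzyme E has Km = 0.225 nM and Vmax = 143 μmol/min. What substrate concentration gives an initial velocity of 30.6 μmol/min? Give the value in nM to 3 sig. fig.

0.0613 nM

Rearranging v = Vmax[S]/(Km+[S]) gives [S] = Km·v/(Vmax − v).
[S] = 0.225 × 30.6 / (143 − 30.6) = 6.885/112.4 = 0.0613 nM.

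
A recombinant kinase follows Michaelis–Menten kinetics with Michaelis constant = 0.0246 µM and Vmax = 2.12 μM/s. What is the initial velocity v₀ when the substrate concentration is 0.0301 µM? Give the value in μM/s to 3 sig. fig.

[S]/(Km+[S]) = 0.0301/0.05470 = 0.5503, the fractional saturation.
v = 0.5503 × Vmax = 0.5503 × 2.12 = 1.17 μM/s.

1.17 μM/s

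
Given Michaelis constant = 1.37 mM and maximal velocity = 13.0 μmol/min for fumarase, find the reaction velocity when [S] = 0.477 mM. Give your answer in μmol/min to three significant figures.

v = Vmax·[S]/(Km + [S]) = 13.0 × 0.477 / (1.37 + 0.477)
  = 6.201 / 1.847 = 3.36 μmol/min.

3.36 μmol/min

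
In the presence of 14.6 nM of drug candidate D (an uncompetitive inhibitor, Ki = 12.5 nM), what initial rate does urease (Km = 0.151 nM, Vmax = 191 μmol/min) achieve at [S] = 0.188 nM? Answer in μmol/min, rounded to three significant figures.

α = 1 + [I]/Ki = 1 + 14.6/12.5 = 2.168.
For an uncompetitive inhibitor, both parameters are divided by α, giving Vmax/α and Km/α: Km,app = 0.0696 nM, Vmax,app = 88.1 μmol/min.
v = Vmax,app·[S]/(Km,app + [S]) = 88.1 × 0.188/(0.0696 + 0.188) = 64.3 μmol/min.

64.3 μmol/min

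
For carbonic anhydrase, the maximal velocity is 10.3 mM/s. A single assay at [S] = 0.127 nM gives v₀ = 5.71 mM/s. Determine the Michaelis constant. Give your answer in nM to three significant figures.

0.102 nM

From v = Vmax[S]/(Km+[S]), Km = [S](Vmax − v)/v.
Km = 0.127 × (10.3 − 5.71) / 5.71 = 0.5829/5.71 = 0.102 nM.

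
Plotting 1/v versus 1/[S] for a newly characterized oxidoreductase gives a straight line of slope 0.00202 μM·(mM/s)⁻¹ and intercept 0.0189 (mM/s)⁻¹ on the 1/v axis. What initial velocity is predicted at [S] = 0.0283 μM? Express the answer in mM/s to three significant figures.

The y-intercept is 1/Vmax, so Vmax = 1/0.0189 = 52.9 mM/s.
The slope is Km/Vmax, so Km = 0.00202 × 52.9 = 0.107 μM.
Then v = 52.9 × 0.0283/(0.107 + 0.0283) = 11.1 mM/s.

11.1 mM/s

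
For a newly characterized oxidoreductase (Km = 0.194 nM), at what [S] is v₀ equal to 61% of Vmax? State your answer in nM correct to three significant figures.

0.303 nM

v/Vmax = [S]/(Km+[S]) = 0.61, so [S] = Km·0.61/(1 − 0.61) = 0.194 × 1.564.
[S] = 0.303 nM.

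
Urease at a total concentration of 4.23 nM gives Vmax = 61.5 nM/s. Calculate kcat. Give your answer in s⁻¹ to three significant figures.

14.5 s⁻¹

kcat = Vmax/[E]total = 61.5 nM/s / 4.23 nM = 14.5 s⁻¹.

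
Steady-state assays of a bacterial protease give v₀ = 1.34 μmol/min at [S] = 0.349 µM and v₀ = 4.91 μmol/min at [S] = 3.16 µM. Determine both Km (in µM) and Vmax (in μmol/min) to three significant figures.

Km = 1.56 µM; Vmax = 7.34 μmol/min

From v = Vmax[S]/(Km+[S]), each point gives Vmax = v(Km+[S])/[S].
Equating: 1.34(Km+0.349)/0.349 = 4.91(Km+3.16)/3.16.
3.840·Km + 1.34 = 1.554·Km + 4.91, so (3.840 − 1.554)·Km = 4.91 − 1.34.
Km = 3.570/2.286 = 1.56 µM; then Vmax = 1.34(1.56+0.349)/0.349 = 7.34 μmol/min.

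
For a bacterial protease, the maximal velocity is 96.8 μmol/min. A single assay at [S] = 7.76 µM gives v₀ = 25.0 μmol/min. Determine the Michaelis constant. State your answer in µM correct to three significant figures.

v/Vmax = 25.0/96.8 = 0.2583 = [S]/(Km+[S]).
So Km + [S] = [S]/0.2583 = 30.05 µM, giving Km = 30.05 − 7.76 = 22.3 µM.

22.3 µM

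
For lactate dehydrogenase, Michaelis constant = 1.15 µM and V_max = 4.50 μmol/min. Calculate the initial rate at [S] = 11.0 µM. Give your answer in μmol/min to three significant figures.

v = Vmax·[S]/(Km + [S]) = 4.50 × 11.0 / (1.15 + 11.0)
  = 49.50 / 12.15 = 4.07 μmol/min.

4.07 μmol/min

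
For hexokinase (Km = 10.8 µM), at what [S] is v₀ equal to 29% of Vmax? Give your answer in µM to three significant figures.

v/Vmax = [S]/(Km+[S]) = 0.29, so [S] = Km·0.29/(1 − 0.29) = 10.8 × 0.4085.
[S] = 4.41 µM.

4.41 µM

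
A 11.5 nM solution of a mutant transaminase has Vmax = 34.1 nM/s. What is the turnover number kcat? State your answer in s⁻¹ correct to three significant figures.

2.97 s⁻¹

kcat = Vmax/[E]total = 34.1 nM/s / 11.5 nM = 2.97 s⁻¹.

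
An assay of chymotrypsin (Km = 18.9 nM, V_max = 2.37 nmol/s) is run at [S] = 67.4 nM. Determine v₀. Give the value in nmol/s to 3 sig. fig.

[S]/(Km+[S]) = 67.4/86.30 = 0.7810, the fractional saturation.
v = 0.7810 × Vmax = 0.7810 × 2.37 = 1.85 nmol/s.

1.85 nmol/s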